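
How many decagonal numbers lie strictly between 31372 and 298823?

185

The n-th decagonal number is n(4n−3).
Smallest index with value > 31372: n = 89 (giving 31417).
Largest index with value < 298823: n = 273 (giving 297297).
Indices 89 through 273: 185 terms.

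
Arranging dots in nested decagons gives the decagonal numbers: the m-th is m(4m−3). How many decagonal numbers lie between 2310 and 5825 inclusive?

14

The n-th decagonal number is n(4n−3).
Smallest index with value ≥ 2310: n = 25 (giving 2425).
Largest index with value ≤ 5825: n = 38 (giving 5662).
Indices 25 through 38: 14 terms.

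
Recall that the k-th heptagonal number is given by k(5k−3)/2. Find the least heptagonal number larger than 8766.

Solve n(5n−3)/2 > 8766 for integer n.
The largest n with value ≤ 8766 is 59 (since 8614 ≤ 8766 < 8910), so the first above is n = 60, value 8910.

8910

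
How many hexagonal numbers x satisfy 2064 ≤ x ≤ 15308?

The n-th hexagonal number is n(2n−1).
Smallest index with value ≥ 2064: n = 33 (giving 2145).
Largest index with value ≤ 15308: n = 87 (giving 15051).
Indices 33 through 87: 55 terms.

55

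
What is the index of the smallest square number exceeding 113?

11

Solve n² > 113 for integer n.
The largest n with value ≤ 113 is 10 (since 100 ≤ 113 < 121), so the first above is n = 11, value 121.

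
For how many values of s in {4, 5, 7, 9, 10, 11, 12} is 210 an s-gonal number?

s = 4: P(4, 14) = 196 and P(4, 15) = 225; 210 is not s-gonal.
s = 5: P(5, 12) = 210. ✓
s = 7: P(7, 9) = 189 and P(7, 10) = 235; 210 is not s-gonal.
s = 9: P(9, 8) = 204 and P(9, 9) = 261; 210 is not s-gonal.
s = 10: P(10, 7) = 175 and P(10, 8) = 232; 210 is not s-gonal.
s = 11: P(11, 7) = 196 and P(11, 8) = 260; 210 is not s-gonal.
s = 12: P(12, 6) = 156 and P(12, 7) = 217; 210 is not s-gonal.
Hits: s ∈ {5} → 1.

1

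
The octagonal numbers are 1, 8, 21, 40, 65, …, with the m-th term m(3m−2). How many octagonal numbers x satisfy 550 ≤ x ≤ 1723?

11

The n-th octagonal number is n(3n−2).
Smallest index with value ≥ 550: n = 14 (giving 560).
Largest index with value ≤ 1723: n = 24 (giving 1680).
Indices 14 through 24: 11 terms.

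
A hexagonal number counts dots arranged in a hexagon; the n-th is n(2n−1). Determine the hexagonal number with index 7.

91

7·(2·7 − 1) = 7·13 = 91.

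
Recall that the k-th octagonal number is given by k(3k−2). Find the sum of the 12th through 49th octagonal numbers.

Σ i(3i−2) = 3Σi² − 2Σi over i = 12..49.
Σi = 1225 − 66 = 1159 and Σi² = 40425 − 506 = 39919.
3·39919 − 2·1159 = 117439.

117439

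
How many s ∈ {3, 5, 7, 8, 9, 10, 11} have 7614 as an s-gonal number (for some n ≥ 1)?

s = 3: P(3, 122) = 7503 and P(3, 123) = 7626; 7614 is not s-gonal.
s = 5: P(5, 71) = 7526 and P(5, 72) = 7740; 7614 is not s-gonal.
s = 7: P(7, 55) = 7480 and P(7, 56) = 7756; 7614 is not s-gonal.
s = 8: P(8, 50) = 7400 and P(8, 51) = 7701; 7614 is not s-gonal.
s = 9: P(9, 47) = 7614. ✓
s = 10: P(10, 44) = 7612 and P(10, 45) = 7965; 7614 is not s-gonal.
s = 11: P(11, 41) = 7421 and P(11, 42) = 7791; 7614 is not s-gonal.
Hits: s ∈ {9} → 1.

1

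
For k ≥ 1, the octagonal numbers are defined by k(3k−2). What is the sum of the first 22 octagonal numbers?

10879

Σ i(3i−2) = 3Σi² − 2Σi over i = 1..22.
Σi = 253 and Σi² = 3795.
3·3795 − 2·253 = 10879.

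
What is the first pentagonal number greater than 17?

22

Solve n(3n−1)/2 > 17 for integer n.
The largest n with value ≤ 17 is 3 (since 12 ≤ 17 < 22), so the first above is n = 4, value 22.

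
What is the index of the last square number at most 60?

7

Solve n² ≤ 60 for integer n.
n = 7 gives 49 ≤ 60, while n = 8 gives 64 > 60; so the answer is index 7.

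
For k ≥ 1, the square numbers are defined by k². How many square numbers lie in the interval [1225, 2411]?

15

The n-th square number is n².
Smallest index with value ≥ 1225: n = 35 (giving 1225).
Largest index with value ≤ 2411: n = 49 (giving 2401).
Indices 35 through 49: 15 terms.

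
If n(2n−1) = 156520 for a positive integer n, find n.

Set n(2n−1) = 156520, giving 2n² − n − 156520 = 0.
The discriminant is 1 + 8·156520 = 1252161, and √1252161 = 1119.
So n = (1 + 1119) / 4 = 1120/4 = 280.

280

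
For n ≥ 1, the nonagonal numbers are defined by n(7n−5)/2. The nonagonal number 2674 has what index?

Set n(7n−5)/2 = 2674, giving 7n² − 5n − 5348 = 0.
The discriminant is 25 + 56·2674 = 149769, and √149769 = 387.
So n = (5 + 387) / 14 = 392/14 = 28.
Check: 28·(7·28 − 5)/2 = 2674. ✓

28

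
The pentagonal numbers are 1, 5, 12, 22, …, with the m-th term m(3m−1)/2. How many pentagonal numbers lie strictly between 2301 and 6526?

27

The n-th pentagonal number is n(3n−1)/2.
Smallest index with value > 2301: n = 40 (giving 2380).
Largest index with value < 6526: n = 66 (giving 6501).
Indices 40 through 66: 27 terms.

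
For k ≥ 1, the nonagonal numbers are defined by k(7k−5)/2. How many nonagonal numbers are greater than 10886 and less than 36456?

46

The n-th nonagonal number is n(7n−5)/2.
Smallest index with value > 10886: n = 57 (giving 11229).
Largest index with value < 36456: n = 102 (giving 36159).
Indices 57 through 102: 46 terms.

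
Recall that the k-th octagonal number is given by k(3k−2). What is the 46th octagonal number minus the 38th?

46·(3·46 − 2) = 6256 and 38·(3·38 − 2) = 4256.
Difference: 6256 − 4256 = 2000.

2000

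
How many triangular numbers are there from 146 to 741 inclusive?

22

The n-th triangular number is n(n+1)/2.
Smallest index with value ≥ 146: n = 17 (giving 153).
Largest index with value ≤ 741: n = 38 (giving 741).
Indices 17 through 38: 22 terms.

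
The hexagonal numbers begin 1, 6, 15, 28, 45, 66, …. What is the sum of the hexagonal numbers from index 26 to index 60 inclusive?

135065

Σ i(2i−1) = 2Σi² − Σi over i = 26..60.
Σi = 1830 − 325 = 1505 and Σi² = 73810 − 5525 = 68285.
2·68285 − 1·1505 = 135065.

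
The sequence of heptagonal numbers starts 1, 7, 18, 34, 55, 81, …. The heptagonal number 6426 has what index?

Set n(5n−3)/2 = 6426, giving 5n² − 3n − 12852 = 0.
So n = (3 + 507) / 10 = 510/10 = 51.

51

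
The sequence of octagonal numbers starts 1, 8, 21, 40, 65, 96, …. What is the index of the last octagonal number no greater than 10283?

58

Solve n(3n−2) ≤ 10283 for integer n.
n = 58 gives 9976 ≤ 10283, while n = 59 gives 10325 > 10283; so the answer is index 58.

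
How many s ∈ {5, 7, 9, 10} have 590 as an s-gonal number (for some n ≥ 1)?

s = 5: P(5, 20) = 590. ✓
s = 7: P(7, 15) = 540 and P(7, 16) = 616; 590 is not s-gonal.
s = 9: P(9, 13) = 559 and P(9, 14) = 651; 590 is not s-gonal.
s = 10: P(10, 12) = 540 and P(10, 13) = 637; 590 is not s-gonal.
Hits: s ∈ {5} → 1.

1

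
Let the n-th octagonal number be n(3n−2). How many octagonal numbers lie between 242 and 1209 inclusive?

The n-th octagonal number is n(3n−2).
Smallest index with value ≥ 242: n = 10 (giving 280).
Largest index with value ≤ 1209: n = 20 (giving 1160).
Indices 10 through 20: 11 terms.

11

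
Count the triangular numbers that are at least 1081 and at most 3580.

The n-th triangular number is n(n+1)/2.
Smallest index with value ≥ 1081: n = 46 (giving 1081).
Largest index with value ≤ 3580: n = 84 (giving 3570).
Indices 46 through 84: 39 terms.

39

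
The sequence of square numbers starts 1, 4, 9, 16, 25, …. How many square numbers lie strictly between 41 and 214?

The n-th square number is n².
Smallest index with value > 41: n = 7 (giving 49).
Largest index with value < 214: n = 14 (giving 196).
Indices 7 through 14: 8 terms.

8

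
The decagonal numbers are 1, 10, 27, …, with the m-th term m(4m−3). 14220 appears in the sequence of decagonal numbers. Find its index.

60

Set n(4n−3) = 14220, giving 4n² − 3n − 14220 = 0.
The discriminant is 9 + 16·14220 = 227529, and √227529 = 477.
So n = (3 + 477) / 8 = 480/8 = 60.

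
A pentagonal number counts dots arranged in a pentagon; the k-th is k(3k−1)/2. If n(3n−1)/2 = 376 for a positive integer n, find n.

16

Set n(3n−1)/2 = 376, giving 3n² − n − 752 = 0.
The discriminant is 1 + 24·376 = 9025, and √9025 = 95.
So n = (1 + 95) / 6 = 96/6 = 16.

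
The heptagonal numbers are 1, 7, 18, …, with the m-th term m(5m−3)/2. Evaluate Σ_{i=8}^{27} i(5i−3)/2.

16450

Σ i(5i−3)/2 = (5Σi² − 3Σi) / 2 over i = 8..27.
Σi = 378 − 28 = 350 and Σi² = 6930 − 140 = 6790.
(5·6790 − 3·350) / 2 = 32900/2 = 16450.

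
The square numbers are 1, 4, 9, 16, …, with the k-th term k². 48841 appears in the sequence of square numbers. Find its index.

221

We need n² = 48841, so n = √48841 = 221.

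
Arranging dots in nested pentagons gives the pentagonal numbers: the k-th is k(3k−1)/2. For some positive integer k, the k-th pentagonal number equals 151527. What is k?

318

Set n(3n−1)/2 = 151527, giving 3n² − n − 303054 = 0.
The discriminant is 1 + 24·151527 = 3636649, and √3636649 = 1907.
So n = (1 + 1907) / 6 = 1908/6 = 318.
Check: 318·(3·318 − 1)/2 = 151527. ✓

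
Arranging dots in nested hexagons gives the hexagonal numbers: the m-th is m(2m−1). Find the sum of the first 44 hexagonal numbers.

Σ i(2i−1) = 2Σi² − Σi over i = 1..44.
Σi = 990 and Σi² = 29370.
2·29370 − 1·990 = 57750.

57750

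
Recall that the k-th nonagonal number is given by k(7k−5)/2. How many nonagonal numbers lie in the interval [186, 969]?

The n-th nonagonal number is n(7n−5)/2.
Smallest index with value ≥ 186: n = 8 (giving 204).
Largest index with value ≤ 969: n = 17 (giving 969).
Indices 8 through 17: 10 terms.

10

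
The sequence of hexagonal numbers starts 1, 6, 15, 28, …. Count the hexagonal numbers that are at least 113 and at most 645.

The n-th hexagonal number is n(2n−1).
Smallest index with value ≥ 113: n = 8 (giving 120).
Largest index with value ≤ 645: n = 18 (giving 630).
Indices 8 through 18: 11 terms.

11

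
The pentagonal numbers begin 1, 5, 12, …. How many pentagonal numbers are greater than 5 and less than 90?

5

The n-th pentagonal number is n(3n−1)/2.
Smallest index with value > 5: n = 3 (giving 12).
Largest index with value < 90: n = 7 (giving 70).
Indices 3 through 7: 5 terms.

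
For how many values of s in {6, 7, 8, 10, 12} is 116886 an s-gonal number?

1

s = 6: P(6, 242) = 116886. ✓
s = 7: P(7, 216) = 116316 and P(7, 217) = 117397; 116886 is not s-gonal.
s = 8: P(8, 197) = 116033 and P(8, 198) = 117216; 116886 is not s-gonal.
s = 10: P(10, 171) = 116451 and P(10, 172) = 117820; 116886 is not s-gonal.
s = 12: P(12, 153) = 116433 and P(12, 154) = 117964; 116886 is not s-gonal.
Hits: s ∈ {6} → 1.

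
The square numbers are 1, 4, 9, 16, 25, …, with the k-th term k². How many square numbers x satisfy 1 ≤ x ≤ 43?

6

The n-th square number is n².
Smallest index with value ≥ 1: n = 1 (giving 1).
Largest index with value ≤ 43: n = 6 (giving 36).
Indices 1 through 6: 6 terms.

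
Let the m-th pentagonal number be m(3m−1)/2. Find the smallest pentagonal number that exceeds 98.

Solve n(3n−1)/2 > 98 for integer n.
The largest n with value ≤ 98 is 8 (since 92 ≤ 98 < 117), so the first above is n = 9, value 117.

117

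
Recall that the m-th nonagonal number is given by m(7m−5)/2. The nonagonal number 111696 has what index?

179

Set n(7n−5)/2 = 111696, giving 7n² − 5n − 223392 = 0.
The discriminant is 25 + 56·111696 = 6255001, and √6255001 = 2501.
So n = (5 + 2501) / 14 = 2506/14 = 179.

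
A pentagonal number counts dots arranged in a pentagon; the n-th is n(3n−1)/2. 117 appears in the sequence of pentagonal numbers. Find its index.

Set n(3n−1)/2 = 117, giving 3n² − n − 234 = 0.
The discriminant is 1 + 24·117 = 2809, and √2809 = 53.
So n = (1 + 53) / 6 = 54/6 = 9.

9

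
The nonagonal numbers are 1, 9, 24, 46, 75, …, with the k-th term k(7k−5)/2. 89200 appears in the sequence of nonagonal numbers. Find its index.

160

Set n(7n−5)/2 = 89200, giving 7n² − 5n − 178400 = 0.
The discriminant is 25 + 56·89200 = 4995225, and √4995225 = 2235.
So n = (5 + 2235) / 14 = 2240/14 = 160.
Check: 160·(7·160 − 5)/2 = 89200. ✓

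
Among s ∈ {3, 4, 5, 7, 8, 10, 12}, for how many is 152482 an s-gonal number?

1

s = 3: P(3, 551) = 152076 and P(3, 552) = 152628; 152482 is not s-gonal.
s = 4: P(4, 390) = 152100 and P(4, 391) = 152881; 152482 is not s-gonal.
s = 5: P(5, 319) = 152482. ✓
s = 7: P(7, 247) = 152152 and P(7, 248) = 153388; 152482 is not s-gonal.
s = 8: P(8, 225) = 151425 and P(8, 226) = 152776; 152482 is not s-gonal.
s = 10: P(10, 195) = 151515 and P(10, 196) = 153076; 152482 is not s-gonal.
s = 12: P(12, 175) = 152425 and P(12, 176) = 154176; 152482 is not s-gonal.
Hits: s ∈ {5} → 1.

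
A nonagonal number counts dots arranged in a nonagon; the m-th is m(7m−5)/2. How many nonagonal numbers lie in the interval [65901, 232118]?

The n-th nonagonal number is n(7n−5)/2.
Smallest index with value ≥ 65901: n = 138 (giving 66309).
Largest index with value ≤ 232118: n = 257 (giving 230529).
Indices 138 through 257: 120 terms.

120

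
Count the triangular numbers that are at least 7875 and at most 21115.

81

The n-th triangular number is n(n+1)/2.
Smallest index with value ≥ 7875: n = 125 (giving 7875).
Largest index with value ≤ 21115: n = 205 (giving 21115).
Indices 125 through 205: 81 terms.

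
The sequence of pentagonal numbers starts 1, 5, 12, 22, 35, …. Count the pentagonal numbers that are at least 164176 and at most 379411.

173

The n-th pentagonal number is n(3n−1)/2.
Smallest index with value ≥ 164176: n = 331 (giving 164176).
Largest index with value ≤ 379411: n = 503 (giving 379262).
Indices 331 through 503: 173 terms.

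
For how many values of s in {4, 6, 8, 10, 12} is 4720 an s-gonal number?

1

s = 4: P(4, 68) = 4624 and P(4, 69) = 4761; 4720 is not s-gonal.
s = 6: P(6, 48) = 4560 and P(6, 49) = 4753; 4720 is not s-gonal.
s = 8: P(8, 40) = 4720. ✓
s = 10: P(10, 34) = 4522 and P(10, 35) = 4795; 4720 is not s-gonal.
s = 12: P(12, 31) = 4681 and P(12, 32) = 4992; 4720 is not s-gonal.
Hits: s ∈ {8} → 1.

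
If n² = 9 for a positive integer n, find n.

3

We need n² = 9, so n = √9 = 3.
Check: 3² = 9. ✓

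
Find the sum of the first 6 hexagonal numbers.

Σ i(2i−1) = 2Σi² − Σi over i = 1..6.
Σi = 21 and Σi² = 91.
2·91 − 1·21 = 161.

161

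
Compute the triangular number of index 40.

820

The 40th triangular number is n(n+1)/2 with n = 40.
40·41/2 = 1640/2 = 820.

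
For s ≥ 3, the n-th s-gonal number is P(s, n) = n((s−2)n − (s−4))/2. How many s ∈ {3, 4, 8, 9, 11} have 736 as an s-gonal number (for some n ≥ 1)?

1

s = 3: P(3, 37) = 703 and P(3, 38) = 741; 736 is not s-gonal.
s = 4: P(4, 27) = 729 and P(4, 28) = 784; 736 is not s-gonal.
s = 8: P(8, 16) = 736. ✓
s = 9: P(9, 14) = 651 and P(9, 15) = 750; 736 is not s-gonal.
s = 11: P(11, 13) = 715 and P(11, 14) = 833; 736 is not s-gonal.
Hits: s ∈ {8} → 1.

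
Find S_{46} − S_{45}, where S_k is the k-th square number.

n² − (n−1)² = 2n − 1, so 46² − 45² = 2·46 − 1 = 91.

91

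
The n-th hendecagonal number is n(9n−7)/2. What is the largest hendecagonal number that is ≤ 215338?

215058

Solve n(9n−7)/2 ≤ 215338 for integer n.
n = 219 gives 215058 ≤ 215338, while n = 220 gives 217030 > 215338; so the answer is 215058.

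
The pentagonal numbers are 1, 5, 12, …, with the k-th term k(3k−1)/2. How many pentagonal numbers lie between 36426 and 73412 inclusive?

66

The n-th pentagonal number is n(3n−1)/2.
Smallest index with value ≥ 36426: n = 156 (giving 36426).
Largest index with value ≤ 73412: n = 221 (giving 73151).
Indices 156 through 221: 66 terms.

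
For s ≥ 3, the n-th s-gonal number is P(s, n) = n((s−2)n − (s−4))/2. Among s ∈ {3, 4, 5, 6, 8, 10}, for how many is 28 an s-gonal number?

s = 3: P(3, 7) = 28. ✓
s = 4: P(4, 5) = 25 and P(4, 6) = 36; 28 is not s-gonal.
s = 5: P(5, 4) = 22 and P(5, 5) = 35; 28 is not s-gonal.
s = 6: P(6, 4) = 28. ✓
s = 8: P(8, 3) = 21 and P(8, 4) = 40; 28 is not s-gonal.
s = 10: P(10, 3) = 27 and P(10, 4) = 52; 28 is not s-gonal.
Hits: s ∈ {3, 6} → 2.

2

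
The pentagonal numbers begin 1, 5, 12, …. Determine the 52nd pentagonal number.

52·(3·52 − 1)/2 = 52·155/2 = 4030.

4030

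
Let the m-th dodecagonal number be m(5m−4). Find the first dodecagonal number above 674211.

Solve n(5n−4) > 674211 for integer n.
The largest n with value ≤ 674211 is 367 (since 671977 ≤ 674211 < 675648), so the first above is n = 368, value 675648.

675648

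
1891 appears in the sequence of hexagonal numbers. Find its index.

Set n(2n−1) = 1891, giving 2n² − n − 1891 = 0.
The discriminant is 1 + 8·1891 = 15129, and √15129 = 123.
So n = (1 + 123) / 4 = 124/4 = 31.

31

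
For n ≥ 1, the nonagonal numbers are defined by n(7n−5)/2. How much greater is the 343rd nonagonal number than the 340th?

343·(7·343 − 5)/2 = 410914 and 340·(7·340 − 5)/2 = 403750.
Difference: 410914 − 403750 = 7164.

7164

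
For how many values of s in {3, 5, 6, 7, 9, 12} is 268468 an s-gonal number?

1

s = 3: P(3, 732) = 268278 and P(3, 733) = 269011; 268468 is not s-gonal.
s = 5: P(5, 423) = 268182 and P(5, 424) = 269452; 268468 is not s-gonal.
s = 6: P(6, 366) = 267546 and P(6, 367) = 269011; 268468 is not s-gonal.
s = 7: P(7, 328) = 268468. ✓
s = 9: P(9, 277) = 267859 and P(9, 278) = 269799; 268468 is not s-gonal.
s = 12: P(12, 232) = 268192 and P(12, 233) = 270513; 268468 is not s-gonal.
Hits: s ∈ {7} → 1.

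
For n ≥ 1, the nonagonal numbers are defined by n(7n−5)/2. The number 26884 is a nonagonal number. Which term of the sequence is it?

Set n(7n−5)/2 = 26884, giving 7n² − 5n − 53768 = 0.
So n = (5 + 1227) / 14 = 1232/14 = 88.

88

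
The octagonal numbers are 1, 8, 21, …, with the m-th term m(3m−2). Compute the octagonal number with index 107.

34133

The 107th octagonal number is n(3n−2) with n = 107.
107·(3·107 − 2) = 107·319 = 34133.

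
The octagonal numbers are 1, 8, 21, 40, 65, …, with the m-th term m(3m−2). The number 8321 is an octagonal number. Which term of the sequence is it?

Set n(3n−2) = 8321, giving 3n² − 2n − 8321 = 0.
So n = (2 + 316) / 6 = 318/6 = 53.
Check: 53·(3·53 − 2) = 8321. ✓

53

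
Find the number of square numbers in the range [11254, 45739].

107

The n-th square number is n².
Smallest index with value ≥ 11254: n = 107 (giving 11449).
Largest index with value ≤ 45739: n = 213 (giving 45369).
Indices 107 through 213: 107 terms.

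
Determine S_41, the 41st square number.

The 41st square number is n² with n = 41.
41² = 1681.

1681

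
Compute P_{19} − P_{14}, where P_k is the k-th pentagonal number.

19·(3·19 − 1)/2 = 532 and 14·(3·14 − 1)/2 = 287.
Difference: 532 − 287 = 245.

245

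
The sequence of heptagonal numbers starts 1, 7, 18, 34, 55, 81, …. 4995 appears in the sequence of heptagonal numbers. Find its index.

45

Set n(5n−3)/2 = 4995, giving 5n² − 3n − 9990 = 0.
So n = (3 + 447) / 10 = 450/10 = 45.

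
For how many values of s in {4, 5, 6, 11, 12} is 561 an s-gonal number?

s = 4: P(4, 23) = 529 and P(4, 24) = 576; 561 is not s-gonal.
s = 5: P(5, 19) = 532 and P(5, 20) = 590; 561 is not s-gonal.
s = 6: P(6, 17) = 561. ✓
s = 11: P(11, 11) = 506 and P(11, 12) = 606; 561 is not s-gonal.
s = 12: P(12, 11) = 561. ✓
Hits: s ∈ {6, 12} → 2.

2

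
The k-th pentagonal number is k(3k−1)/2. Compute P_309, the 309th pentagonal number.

309·(3·309 − 1)/2 = 309·926/2 = 309·463 = 143067.

143067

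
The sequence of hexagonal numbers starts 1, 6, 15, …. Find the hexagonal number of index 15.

435

The 15th hexagonal number is n(2n−1) with n = 15.
15·(2·15 − 1) = 15·29 = 435.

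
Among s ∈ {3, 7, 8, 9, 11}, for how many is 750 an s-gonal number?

s = 3: P(3, 38) = 741 and P(3, 39) = 780; 750 is not s-gonal.
s = 7: P(7, 17) = 697 and P(7, 18) = 783; 750 is not s-gonal.
s = 8: P(8, 16) = 736 and P(8, 17) = 833; 750 is not s-gonal.
s = 9: P(9, 15) = 750. ✓
s = 11: P(11, 13) = 715 and P(11, 14) = 833; 750 is not s-gonal.
Hits: s ∈ {9} → 1.

1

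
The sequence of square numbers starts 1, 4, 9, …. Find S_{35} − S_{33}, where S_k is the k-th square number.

136

35² = 1225 and 33² = 1089.
Difference: 1225 − 1089 = 136.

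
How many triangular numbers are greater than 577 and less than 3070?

The n-th triangular number is n(n+1)/2.
Smallest index with value > 577: n = 34 (giving 595).
Largest index with value < 3070: n = 77 (giving 3003).
Indices 34 through 77: 44 terms.

44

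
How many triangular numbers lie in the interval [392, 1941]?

34

The n-th triangular number is n(n+1)/2.
Smallest index with value ≥ 392: n = 28 (giving 406).
Largest index with value ≤ 1941: n = 61 (giving 1891).
Indices 28 through 61: 34 terms.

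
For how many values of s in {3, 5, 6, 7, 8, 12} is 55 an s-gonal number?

s = 3: P(3, 10) = 55. ✓
s = 5: P(5, 6) = 51 and P(5, 7) = 70; 55 is not s-gonal.
s = 6: P(6, 5) = 45 and P(6, 6) = 66; 55 is not s-gonal.
s = 7: P(7, 5) = 55. ✓
s = 8: P(8, 4) = 40 and P(8, 5) = 65; 55 is not s-gonal.
s = 12: P(12, 3) = 33 and P(12, 4) = 64; 55 is not s-gonal.
Hits: s ∈ {3, 7} → 2.

2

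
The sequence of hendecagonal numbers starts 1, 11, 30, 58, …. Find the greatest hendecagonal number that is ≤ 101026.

Solve n(9n−7)/2 ≤ 101026 for integer n.
n = 150 gives 100725 ≤ 101026, while n = 151 gives 102076 > 101026; so the answer is 100725.

100725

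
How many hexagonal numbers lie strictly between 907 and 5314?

30

The n-th hexagonal number is n(2n−1).
Smallest index with value > 907: n = 22 (giving 946).
Largest index with value < 5314: n = 51 (giving 5151).
Indices 22 through 51: 30 terms.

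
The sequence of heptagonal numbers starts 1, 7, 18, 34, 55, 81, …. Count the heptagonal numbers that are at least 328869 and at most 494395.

83

The n-th heptagonal number is n(5n−3)/2.
Smallest index with value ≥ 328869: n = 363 (giving 328878).
Largest index with value ≤ 494395: n = 445 (giving 494395).
Indices 363 through 445: 83 terms.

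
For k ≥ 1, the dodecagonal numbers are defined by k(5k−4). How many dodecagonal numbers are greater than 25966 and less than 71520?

The n-th dodecagonal number is n(5n−4).
Smallest index with value > 25966: n = 73 (giving 26353).
Largest index with value < 71520: n = 119 (giving 70329).
Indices 73 through 119: 47 terms.

47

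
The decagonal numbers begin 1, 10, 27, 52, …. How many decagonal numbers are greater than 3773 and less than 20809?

41

The n-th decagonal number is n(4n−3).
Smallest index with value > 3773: n = 32 (giving 4000).
Largest index with value < 20809: n = 72 (giving 20520).
Indices 32 through 72: 41 terms.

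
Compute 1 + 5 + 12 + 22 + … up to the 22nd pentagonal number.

5566

Σ i(3i−1)/2 = (3Σi² − Σi) / 2 over i = 1..22.
Σi = 253 and Σi² = 3795.
(3·3795 − 1·253) / 2 = 11132/2 = 5566.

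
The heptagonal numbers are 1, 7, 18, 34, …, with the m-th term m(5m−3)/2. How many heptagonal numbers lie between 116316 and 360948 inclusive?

The n-th heptagonal number is n(5n−3)/2.
Smallest index with value ≥ 116316: n = 216 (giving 116316).
Largest index with value ≤ 360948: n = 380 (giving 360430).
Indices 216 through 380: 165 terms.

165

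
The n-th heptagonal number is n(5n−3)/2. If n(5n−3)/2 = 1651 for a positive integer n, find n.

26

Set n(5n−3)/2 = 1651, giving 5n² − 3n − 3302 = 0.
The discriminant is 9 + 40·1651 = 66049, and √66049 = 257.
So n = (3 + 257) / 10 = 260/10 = 26.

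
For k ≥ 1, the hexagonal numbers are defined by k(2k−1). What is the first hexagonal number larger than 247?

Solve n(2n−1) > 247 for integer n.
The largest n with value ≤ 247 is 11 (since 231 ≤ 247 < 276), so the first above is n = 12, value 276.

276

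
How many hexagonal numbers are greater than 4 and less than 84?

5

The n-th hexagonal number is n(2n−1).
Smallest index with value > 4: n = 2 (giving 6).
Largest index with value < 84: n = 6 (giving 66).
Indices 2 through 6: 5 terms.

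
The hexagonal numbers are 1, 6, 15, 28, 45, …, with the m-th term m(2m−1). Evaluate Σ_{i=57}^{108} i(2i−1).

726986

Σ i(2i−1) = 2Σi² − Σi over i = 57..108.
Σi = 5886 − 1596 = 4290 and Σi² = 425754 − 60116 = 365638.
2·365638 − 1·4290 = 726986.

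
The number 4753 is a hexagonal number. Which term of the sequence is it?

Set n(2n−1) = 4753, giving 2n² − n − 4753 = 0.
The discriminant is 1 + 8·4753 = 38025, and √38025 = 195.
So n = (1 + 195) / 4 = 196/4 = 49.

49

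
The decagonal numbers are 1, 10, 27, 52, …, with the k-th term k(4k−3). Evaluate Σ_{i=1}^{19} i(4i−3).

9310

Σ i(4i−3) = 4Σi² − 3Σi over i = 1..19.
Σi = 190 and Σi² = 2470.
4·2470 − 3·190 = 9310.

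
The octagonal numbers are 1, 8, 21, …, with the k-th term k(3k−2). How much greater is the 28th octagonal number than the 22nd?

28·(3·28 − 2) = 2296 and 22·(3·22 − 2) = 1408.
Difference: 2296 − 1408 = 888.

888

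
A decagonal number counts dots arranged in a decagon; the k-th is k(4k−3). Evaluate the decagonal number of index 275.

301675

275·(4·275 − 3) = 275·1097 = 301675.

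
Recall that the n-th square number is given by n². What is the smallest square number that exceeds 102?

Solve n² > 102 for integer n.
The largest n with value ≤ 102 is 10 (since 100 ≤ 102 < 121), so the first above is n = 11, value 121.

121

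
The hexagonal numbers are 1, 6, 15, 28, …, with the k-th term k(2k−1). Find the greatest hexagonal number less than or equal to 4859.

4753

Solve n(2n−1) ≤ 4859 for integer n.
n = 49 gives 4753 ≤ 4859, while n = 50 gives 4950 > 4859; so the answer is 4753.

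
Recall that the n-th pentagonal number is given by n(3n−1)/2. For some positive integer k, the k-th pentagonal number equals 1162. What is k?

Set n(3n−1)/2 = 1162, giving 3n² − n − 2324 = 0.
The discriminant is 1 + 24·1162 = 27889, and √27889 = 167.
So n = (1 + 167) / 6 = 168/6 = 28.
Check: 28·(3·28 − 1)/2 = 1162. ✓

28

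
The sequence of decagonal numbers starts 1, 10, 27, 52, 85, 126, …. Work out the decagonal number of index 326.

The 326th decagonal number is n(4n−3) with n = 326.
326·(4·326 − 3) = 326·1301 = 424126.

424126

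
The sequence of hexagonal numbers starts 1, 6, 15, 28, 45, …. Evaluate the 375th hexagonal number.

375·(2·375 − 1) = 375·749 = 280875.

280875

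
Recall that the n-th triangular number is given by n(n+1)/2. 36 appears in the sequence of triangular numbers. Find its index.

Set n(n+1)/2 = 36, giving n² + n − 72 = 0.
So n = (-1 + 17) / 2 = 16/2 = 8.

8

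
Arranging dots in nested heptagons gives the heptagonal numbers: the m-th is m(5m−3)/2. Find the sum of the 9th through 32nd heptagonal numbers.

27352

Σ i(5i−3)/2 = (5Σi² − 3Σi) / 2 over i = 9..32.
Σi = 528 − 36 = 492 and Σi² = 11440 − 204 = 11236.
(5·11236 − 3·492) / 2 = 54704/2 = 27352.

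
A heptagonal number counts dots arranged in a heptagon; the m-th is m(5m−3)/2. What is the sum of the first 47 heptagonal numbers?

87608

Σ i(5i−3)/2 = (5Σi² − 3Σi) / 2 over i = 1..47.
Σi = 1128 and Σi² = 35720.
(5·35720 − 3·1128) / 2 = 175216/2 = 87608.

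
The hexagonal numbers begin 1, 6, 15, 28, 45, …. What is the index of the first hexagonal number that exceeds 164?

10

Solve n(2n−1) > 164 for integer n.
The largest n with value ≤ 164 is 9 (since 153 ≤ 164 < 190), so the first above is n = 10, value 190.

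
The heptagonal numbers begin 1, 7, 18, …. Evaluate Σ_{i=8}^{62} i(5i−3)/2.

200200

Σ i(5i−3)/2 = (5Σi² − 3Σi) / 2 over i = 8..62.
Σi = 1953 − 28 = 1925 and Σi² = 81375 − 140 = 81235.
(5·81235 − 3·1925) / 2 = 400400/2 = 200200.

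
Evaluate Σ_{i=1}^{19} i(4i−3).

9310

Σ i(4i−3) = 4Σi² − 3Σi over i = 1..19.
Σi = 190 and Σi² = 2470.
4·2470 − 3·190 = 9310.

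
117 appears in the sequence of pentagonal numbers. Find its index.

Set n(3n−1)/2 = 117, giving 3n² − n − 234 = 0.
The discriminant is 1 + 24·117 = 2809, and √2809 = 53.
So n = (1 + 53) / 6 = 54/6 = 9.

9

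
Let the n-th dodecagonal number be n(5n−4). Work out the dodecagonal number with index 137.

93297

The 137th dodecagonal number is n(5n−4) with n = 137.
137·(5·137 − 4) = 137·681 = 93297.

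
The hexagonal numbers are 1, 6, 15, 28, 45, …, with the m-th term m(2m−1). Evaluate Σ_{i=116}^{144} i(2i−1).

980490

Σ i(2i−1) = 2Σi² − Σi over i = 116..144.
Σi = 10440 − 6670 = 3770 and Σi² = 1005720 − 513590 = 492130.
2·492130 − 1·3770 = 980490.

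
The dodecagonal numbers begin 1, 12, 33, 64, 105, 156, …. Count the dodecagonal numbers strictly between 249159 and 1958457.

403

The n-th dodecagonal number is n(5n−4).
Smallest index with value > 249159: n = 224 (giving 249984).
Largest index with value < 1958457: n = 626 (giving 1956876).
Indices 224 through 626: 403 terms.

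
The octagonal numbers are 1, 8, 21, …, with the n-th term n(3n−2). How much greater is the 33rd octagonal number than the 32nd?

Consecutive octagonal numbers differ by 6n − 5: here 6·33 − 5 = 193.

193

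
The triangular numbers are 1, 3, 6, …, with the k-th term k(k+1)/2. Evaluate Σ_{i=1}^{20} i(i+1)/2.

1540

Σ i(i+1)/2 = (Σi² + Σi) / 2 over i = 1..20.
Σi = 210 and Σi² = 2870.
(1·2870 + 1·210) / 2 = 3080/2 = 1540.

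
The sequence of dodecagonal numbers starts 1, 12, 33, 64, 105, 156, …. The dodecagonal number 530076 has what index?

326

Set n(5n−4) = 530076, giving 5n² − 4n − 530076 = 0.
The discriminant is 16 + 20·530076 = 10601536, and √10601536 = 3256.
So n = (4 + 3256) / 10 = 3260/10 = 326.
Check: 326·(5·326 − 4) = 530076. ✓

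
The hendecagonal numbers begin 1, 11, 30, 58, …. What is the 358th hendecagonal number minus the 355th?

9615

358·(9·358 − 7)/2 = 575485 and 355·(9·355 − 7)/2 = 565870.
Difference: 575485 − 565870 = 9615.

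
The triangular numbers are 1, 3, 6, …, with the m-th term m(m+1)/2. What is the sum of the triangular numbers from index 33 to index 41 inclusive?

Σ i(i+1)/2 = (Σi² + Σi) / 2 over i = 33..41.
Σi = 861 − 528 = 333 and Σi² = 23821 − 11440 = 12381.
(1·12381 + 1·333) / 2 = 12714/2 = 6357.

6357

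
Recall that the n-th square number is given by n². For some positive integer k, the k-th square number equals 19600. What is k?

140

We need n² = 19600, so n = √19600 = 140.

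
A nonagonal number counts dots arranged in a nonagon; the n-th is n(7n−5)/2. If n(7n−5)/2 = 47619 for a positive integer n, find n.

117

Set n(7n−5)/2 = 47619, giving 7n² − 5n − 95238 = 0.
The discriminant is 25 + 56·47619 = 2666689, and √2666689 = 1633.
So n = (5 + 1633) / 14 = 1638/14 = 117.
Check: 117·(7·117 − 5)/2 = 47619. ✓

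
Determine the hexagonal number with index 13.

325

13·(2·13 − 1) = 13·25 = 325.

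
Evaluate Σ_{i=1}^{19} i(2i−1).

Σ i(2i−1) = 2Σi² − Σi over i = 1..19.
Σi = 190 and Σi² = 2470.
2·2470 − 1·190 = 4750.

4750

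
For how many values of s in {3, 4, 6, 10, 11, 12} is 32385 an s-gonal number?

1

s = 3: P(3, 254) = 32385. ✓
s = 4: P(4, 179) = 32041 and P(4, 180) = 32400; 32385 is not s-gonal.
s = 6: P(6, 127) = 32131 and P(6, 128) = 32640; 32385 is not s-gonal.
s = 10: P(10, 90) = 32130 and P(10, 91) = 32851; 32385 is not s-gonal.
s = 11: P(11, 85) = 32215 and P(11, 86) = 32981; 32385 is not s-gonal.
s = 12: P(12, 80) = 31680 and P(12, 81) = 32481; 32385 is not s-gonal.
Hits: s ∈ {3} → 1.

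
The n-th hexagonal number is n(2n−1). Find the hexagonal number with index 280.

156520

The 280th hexagonal number is n(2n−1) with n = 280.
280·(2·280 − 1) = 280·559 = 156520.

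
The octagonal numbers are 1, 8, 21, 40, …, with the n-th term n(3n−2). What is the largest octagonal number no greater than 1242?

Solve n(3n−2) ≤ 1242 for integer n.
n = 20 gives 1160 ≤ 1242, while n = 21 gives 1281 > 1242; so the answer is 1160.

1160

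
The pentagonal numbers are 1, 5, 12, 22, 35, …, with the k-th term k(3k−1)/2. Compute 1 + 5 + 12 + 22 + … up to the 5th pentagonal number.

75

Σ i(3i−1)/2 = (3Σi² − Σi) / 2 over i = 1..5.
Σi = 15 and Σi² = 55.
(3·55 − 1·15) / 2 = 150/2 = 75.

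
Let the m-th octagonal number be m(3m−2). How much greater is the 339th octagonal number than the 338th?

2029

Consecutive octagonal numbers differ by 6n − 5: here 6·339 − 5 = 2029.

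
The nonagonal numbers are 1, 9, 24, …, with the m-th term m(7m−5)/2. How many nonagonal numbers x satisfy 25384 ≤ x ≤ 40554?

The n-th nonagonal number is n(7n−5)/2.
Smallest index with value ≥ 25384: n = 86 (giving 25671).
Largest index with value ≤ 40554: n = 108 (giving 40554).
Indices 86 through 108: 23 terms.

23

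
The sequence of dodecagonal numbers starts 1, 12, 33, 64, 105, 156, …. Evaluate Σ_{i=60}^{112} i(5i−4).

Σ i(5i−4) = 5Σi² − 4Σi over i = 60..112.
Σi = 6328 − 1770 = 4558 and Σi² = 474600 − 70210 = 404390.
5·404390 − 4·4558 = 2003718.

2003718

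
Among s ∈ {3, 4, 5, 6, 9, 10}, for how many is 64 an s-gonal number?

s = 3: P(3, 10) = 55 and P(3, 11) = 66; 64 is not s-gonal.
s = 4: P(4, 8) = 64. ✓
s = 5: P(5, 6) = 51 and P(5, 7) = 70; 64 is not s-gonal.
s = 6: P(6, 5) = 45 and P(6, 6) = 66; 64 is not s-gonal.
s = 9: P(9, 4) = 46 and P(9, 5) = 75; 64 is not s-gonal.
s = 10: P(10, 4) = 52 and P(10, 5) = 85; 64 is not s-gonal.
Hits: s ∈ {4} → 1.

1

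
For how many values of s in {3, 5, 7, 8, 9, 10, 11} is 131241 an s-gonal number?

1

s = 3: P(3, 511) = 130816 and P(3, 512) = 131328; 131241 is not s-gonal.
s = 5: P(5, 295) = 130390 and P(5, 296) = 131276; 131241 is not s-gonal.
s = 7: P(7, 229) = 130759 and P(7, 230) = 131905; 131241 is not s-gonal.
s = 8: P(8, 209) = 130625 and P(8, 210) = 131880; 131241 is not s-gonal.
s = 9: P(9, 194) = 131241. ✓
s = 10: P(10, 181) = 130501 and P(10, 182) = 131950; 131241 is not s-gonal.
s = 11: P(11, 171) = 130986 and P(11, 172) = 132526; 131241 is not s-gonal.
Hits: s ∈ {9} → 1.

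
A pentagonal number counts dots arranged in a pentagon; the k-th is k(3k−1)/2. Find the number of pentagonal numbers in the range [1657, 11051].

53

The n-th pentagonal number is n(3n−1)/2.
Smallest index with value ≥ 1657: n = 34 (giving 1717).
Largest index with value ≤ 11051: n = 86 (giving 11051).
Indices 34 through 86: 53 terms.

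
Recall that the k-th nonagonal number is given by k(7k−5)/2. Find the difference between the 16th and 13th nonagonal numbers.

16·(7·16 − 5)/2 = 856 and 13·(7·13 − 5)/2 = 559.
Difference: 856 − 559 = 297.

297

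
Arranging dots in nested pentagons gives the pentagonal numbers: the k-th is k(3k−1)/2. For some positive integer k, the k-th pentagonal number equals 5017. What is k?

58

Set n(3n−1)/2 = 5017, giving 3n² − n − 10034 = 0.
The discriminant is 1 + 24·5017 = 120409, and √120409 = 347.
So n = (1 + 347) / 6 = 348/6 = 58.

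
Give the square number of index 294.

86436

The 294th square number is n² with n = 294.
294² = 86436.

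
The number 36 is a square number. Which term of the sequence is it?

We need n² = 36, so n = √36 = 6.

6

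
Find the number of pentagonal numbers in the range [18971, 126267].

178

The n-th pentagonal number is n(3n−1)/2.
Smallest index with value ≥ 18971: n = 113 (giving 19097).
Largest index with value ≤ 126267: n = 290 (giving 126005).
Indices 113 through 290: 178 terms.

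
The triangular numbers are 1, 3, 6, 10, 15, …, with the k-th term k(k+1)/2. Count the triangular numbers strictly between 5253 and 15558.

The n-th triangular number is n(n+1)/2.
Smallest index with value > 5253: n = 103 (giving 5356).
Largest index with value < 15558: n = 175 (giving 15400).
Indices 103 through 175: 73 terms.

73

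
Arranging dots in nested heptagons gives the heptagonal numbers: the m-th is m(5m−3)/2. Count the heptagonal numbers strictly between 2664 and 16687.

The n-th heptagonal number is n(5n−3)/2.
Smallest index with value > 2664: n = 33 (giving 2673).
Largest index with value < 16687: n = 81 (giving 16281).
Indices 33 through 81: 49 terms.

49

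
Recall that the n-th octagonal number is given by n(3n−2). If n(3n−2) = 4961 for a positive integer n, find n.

41

Set n(3n−2) = 4961, giving 3n² − 2n − 4961 = 0.
The discriminant is 4 + 12·4961 = 59536, and √59536 = 244.
So n = (2 + 244) / 6 = 246/6 = 41.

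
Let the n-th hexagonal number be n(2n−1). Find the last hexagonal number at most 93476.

Solve n(2n−1) ≤ 93476 for integer n.
n = 216 gives 93096 ≤ 93476, while n = 217 gives 93961 > 93476; so the answer is 93096.

93096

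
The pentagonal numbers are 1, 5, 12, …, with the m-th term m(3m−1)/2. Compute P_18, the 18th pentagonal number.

The 18th pentagonal number is n(3n−1)/2 with n = 18.
18·(3·18 − 1)/2 = 18·53/2 = 477.

477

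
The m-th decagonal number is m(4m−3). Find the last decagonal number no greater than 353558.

Solve n(4n−3) ≤ 353558 for integer n.
n = 297 gives 351945 ≤ 353558, while n = 298 gives 354322 > 353558; so the answer is 351945.

351945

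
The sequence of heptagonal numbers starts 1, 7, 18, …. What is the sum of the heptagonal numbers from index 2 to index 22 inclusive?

9107

Σ i(5i−3)/2 = (5Σi² − 3Σi) / 2 over i = 2..22.
Σi = 253 − 1 = 252 and Σi² = 3795 − 1 = 3794.
(5·3794 − 3·252) / 2 = 18214/2 = 9107.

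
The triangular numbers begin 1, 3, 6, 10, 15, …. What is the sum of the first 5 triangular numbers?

Σ i(i+1)/2 = (Σi² + Σi) / 2 over i = 1..5.
Σi = 15 and Σi² = 55.
(1·55 + 1·15) / 2 = 70/2 = 35.

35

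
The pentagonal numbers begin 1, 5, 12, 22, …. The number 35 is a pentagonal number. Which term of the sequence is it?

5

Set n(3n−1)/2 = 35, giving 3n² − n − 70 = 0.
The discriminant is 1 + 24·35 = 841, and √841 = 29.
So n = (1 + 29) / 6 = 30/6 = 5.
Check: 5·(3·5 − 1)/2 = 35. ✓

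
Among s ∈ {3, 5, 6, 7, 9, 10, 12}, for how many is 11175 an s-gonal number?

2

s = 3: P(3, 149) = 11175. ✓
s = 5: P(5, 86) = 11051 and P(5, 87) = 11310; 11175 is not s-gonal.
s = 6: P(6, 75) = 11175. ✓
s = 7: P(7, 67) = 11122 and P(7, 68) = 11458; 11175 is not s-gonal.
s = 9: P(9, 56) = 10836 and P(9, 57) = 11229; 11175 is not s-gonal.
s = 10: P(10, 53) = 11077 and P(10, 54) = 11502; 11175 is not s-gonal.
s = 12: P(12, 47) = 10857 and P(12, 48) = 11328; 11175 is not s-gonal.
Hits: s ∈ {3, 6} → 2.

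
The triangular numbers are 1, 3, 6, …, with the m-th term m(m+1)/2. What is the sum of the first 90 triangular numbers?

Σ i(i+1)/2 = (Σi² + Σi) / 2 over i = 1..90.
Σi = 4095 and Σi² = 247065.
(1·247065 + 1·4095) / 2 = 251160/2 = 125580.

125580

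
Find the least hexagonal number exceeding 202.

Solve n(2n−1) > 202 for integer n.
The largest n with value ≤ 202 is 10 (since 190 ≤ 202 < 231), so the first above is n = 11, value 231.

231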